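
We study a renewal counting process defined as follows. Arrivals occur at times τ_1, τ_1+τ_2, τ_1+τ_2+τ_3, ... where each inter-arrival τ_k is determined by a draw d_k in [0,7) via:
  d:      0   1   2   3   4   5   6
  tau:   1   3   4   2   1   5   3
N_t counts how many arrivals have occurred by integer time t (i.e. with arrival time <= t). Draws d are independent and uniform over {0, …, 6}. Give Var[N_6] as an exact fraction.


Inter-arrival values over d=0..6: [1, 3, 4, 2, 1, 5, 3]
Each d has probability 1/7, so the pmf of τ is: f(1) = 2/7, f(2) = 1/7, f(3) = 2/7, f(4) = 1/7, f(5) = 1/7
Let p_n(j) = P(N_n = j), with p_0 = [1]. Condition on τ_1: p_n(0) = P(τ > n), and for j >= 1, p_n(j) = Σ_{k<=n} f(k)·p_{n−k}(j−1)
p_1 = [5/7, 2/7]  (j = 0..1)
p_2 = [4/7, 17/49, 4/49]  (j = 0..2)
p_3 = [2/7, 27/49, 48/343, 8/343]  (j = 0..3)
p_4 = [1/7, 25/49, 99/343, 124/2401, 16/2401]  (j = 0..4)
p_5 = [0, 24/49, 125/343, 302/2401, 304/16807, 32/16807]  (j = 0..5)
p_6 = [0, 2/7, 158/343, 473/2401, 120/2401, 720/117649, 64/117649]  (j = 0..6)
E[N_6] = Σ j·p_6(j) = 239037/117649;  E[N_6²] = Σ j²·p_6(j) = 573367/117649
Var[N_6] = 573367/117649 − (239037/117649)² = 10317366814/13841287201

10317366814/13841287201


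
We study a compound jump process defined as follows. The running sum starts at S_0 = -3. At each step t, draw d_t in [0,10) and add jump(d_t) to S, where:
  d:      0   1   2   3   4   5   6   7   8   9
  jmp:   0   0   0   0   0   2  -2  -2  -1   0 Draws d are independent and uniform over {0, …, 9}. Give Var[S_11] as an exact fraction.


1331/100

Outcome values over d=0..9: [0, 0, 0, 0, 0, 2, -2, -2, -1, 0]
Σy = -3, Σy² = 13, M = 10
μ = -3/10 = -3/10,  σ² = 13/10 − (-3/10)² = 121/100
Independent increments: Var[S_11] = 11·σ² = 11·(121/100) = 1331/100


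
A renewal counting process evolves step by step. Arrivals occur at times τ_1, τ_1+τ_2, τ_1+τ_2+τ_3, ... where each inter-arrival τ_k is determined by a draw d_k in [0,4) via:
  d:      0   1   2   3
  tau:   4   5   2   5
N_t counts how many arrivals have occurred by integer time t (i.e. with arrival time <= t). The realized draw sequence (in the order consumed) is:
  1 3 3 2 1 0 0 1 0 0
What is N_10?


draw d_1=1: τ_1=5, arrival time A_1=5
draw d_2=3: τ_2=5, arrival time A_2=10
draw d_3=3: τ_3=5, arrival time A_3=15
draw d_4=2: τ_4=2, arrival time A_4=17
draw d_5=1: τ_5=5, arrival time A_5=22
draw d_6=0: τ_6=4, arrival time A_6=26
draw d_7=0: τ_7=4, arrival time A_7=30
draw d_8=1: τ_8=5, arrival time A_8=35
draw d_9=0: τ_9=4, arrival time A_9=39
draw d_10=0: τ_10=4, arrival time A_10=43
N_t over t=0..10: 0:0 1:0 2:0 3:0 4:0 5:1 6:1 7:1 8:1 9:1 10:2

2


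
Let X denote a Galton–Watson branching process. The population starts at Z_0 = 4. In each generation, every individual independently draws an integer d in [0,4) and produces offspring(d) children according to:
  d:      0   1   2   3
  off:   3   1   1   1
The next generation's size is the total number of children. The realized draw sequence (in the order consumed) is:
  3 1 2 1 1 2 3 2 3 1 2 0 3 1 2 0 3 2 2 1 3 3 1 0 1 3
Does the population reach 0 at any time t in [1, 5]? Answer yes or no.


no

gen 0: Z_0=4, draws=[3, 1, 2, 1], offspring=[1, 1, 1, 1], Z_1=4
gen 1: Z_1=4, draws=[1, 2, 3, 2], offspring=[1, 1, 1, 1], Z_2=4
gen 2: Z_2=4, draws=[3, 1, 2, 0], offspring=[1, 1, 1, 3], Z_3=6
gen 3: Z_3=6, draws=[3, 1, 2, 0, 3, 2], offspring=[1, 1, 1, 3, 1, 1], Z_4=8
gen 4: Z_4=8, draws=[2, 1, 3, 3, 1, 0, 1, 3], offspring=[1, 1, 1, 1, 1, 3, 1, 1], Z_5=10


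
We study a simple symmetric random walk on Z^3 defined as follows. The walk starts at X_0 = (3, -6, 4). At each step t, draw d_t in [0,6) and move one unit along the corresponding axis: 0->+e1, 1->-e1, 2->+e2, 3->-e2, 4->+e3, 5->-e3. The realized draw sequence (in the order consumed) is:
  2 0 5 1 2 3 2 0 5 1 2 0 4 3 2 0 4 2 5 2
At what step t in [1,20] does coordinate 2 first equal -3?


11

t=0: X=(3, -6, 4), d=2 → +e2, X_1=(3, -5, 4)
t=1: X=(3, -5, 4), d=0 → +e1, X_2=(4, -5, 4)
t=2: X=(4, -5, 4), d=5 → -e3, X_3=(4, -5, 3)
t=3: X=(4, -5, 3), d=1 → -e1, X_4=(3, -5, 3)
t=4: X=(3, -5, 3), d=2 → +e2, X_5=(3, -4, 3)
t=5: X=(3, -4, 3), d=3 → -e2, X_6=(3, -5, 3)
t=6: X=(3, -5, 3), d=2 → +e2, X_7=(3, -4, 3)
t=7: X=(3, -4, 3), d=0 → +e1, X_8=(4, -4, 3)
t=8: X=(4, -4, 3), d=5 → -e3, X_9=(4, -4, 2)
t=9: X=(4, -4, 2), d=1 → -e1, X_10=(3, -4, 2)
t=10: X=(3, -4, 2), d=2 → +e2, X_11=(3, -3, 2)
t=11: X=(3, -3, 2), d=0 → +e1, X_12=(4, -3, 2)
t=12: X=(4, -3, 2), d=4 → +e3, X_13=(4, -3, 3)
t=13: X=(4, -3, 3), d=3 → -e2, X_14=(4, -4, 3)
t=14: X=(4, -4, 3), d=2 → +e2, X_15=(4, -3, 3)
t=15: X=(4, -3, 3), d=0 → +e1, X_16=(5, -3, 3)
t=16: X=(5, -3, 3), d=4 → +e3, X_17=(5, -3, 4)
t=17: X=(5, -3, 4), d=2 → +e2, X_18=(5, -2, 4)
t=18: X=(5, -2, 4), d=5 → -e3, X_19=(5, -2, 3)
t=19: X=(5, -2, 3), d=2 → +e2, X_20=(5, -1, 3)


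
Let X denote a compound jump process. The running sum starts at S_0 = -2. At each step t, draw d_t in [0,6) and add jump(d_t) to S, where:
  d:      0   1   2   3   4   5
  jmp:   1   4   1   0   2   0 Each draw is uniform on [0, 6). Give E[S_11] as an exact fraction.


Outcome values over d=0..5: [1, 4, 1, 0, 2, 0]
Σy = 8, Σy² = 22, M = 6
μ = 8/6 = 4/3,  σ² = 22/6 − (4/3)² = 17/9
E[S_11] = -2 + 11·(4/3) = 38/3

38/3


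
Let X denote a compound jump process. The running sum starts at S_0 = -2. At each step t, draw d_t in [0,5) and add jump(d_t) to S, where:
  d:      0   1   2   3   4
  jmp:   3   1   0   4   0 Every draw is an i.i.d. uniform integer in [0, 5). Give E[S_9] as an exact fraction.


Outcome values over d=0..4: [3, 1, 0, 4, 0]
Σy = 8, Σy² = 26, M = 5
μ = 8/5 = 8/5,  σ² = 26/5 − (8/5)² = 66/25
E[S_9] = -2 + 9·(8/5) = 62/5

62/5


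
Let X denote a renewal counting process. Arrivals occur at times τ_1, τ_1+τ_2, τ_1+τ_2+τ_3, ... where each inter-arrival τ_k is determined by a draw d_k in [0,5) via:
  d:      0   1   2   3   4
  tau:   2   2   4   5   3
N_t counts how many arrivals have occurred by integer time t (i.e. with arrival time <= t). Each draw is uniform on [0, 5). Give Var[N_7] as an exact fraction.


Inter-arrival values over d=0..4: [2, 2, 4, 5, 3]
Each d has probability 1/5, so the pmf of τ is: f(2) = 2/5, f(3) = 1/5, f(4) = 1/5, f(5) = 1/5
Let p_n(j) = P(N_n = j), with p_0 = [1]. Condition on τ_1: p_n(0) = P(τ > n), and for j >= 1, p_n(j) = Σ_{k<=n} f(k)·p_{n−k}(j−1)
p_1 = [1]  (j = 0)
p_2 = [3/5, 2/5]  (j = 0..1)
p_3 = [2/5, 3/5]  (j = 0..1)
p_4 = [1/5, 16/25, 4/25]  (j = 0..2)
p_5 = [0, 17/25, 8/25]  (j = 0..2)
p_6 = [0, 12/25, 57/125, 8/125]  (j = 0..3)
p_7 = [0, 6/25, 3/5, 4/25]  (j = 0..3)
E[N_7] = Σ j·p_7(j) = 48/25;  E[N_7²] = Σ j²·p_7(j) = 102/25
Var[N_7] = 102/25 − (48/25)² = 246/625

246/625


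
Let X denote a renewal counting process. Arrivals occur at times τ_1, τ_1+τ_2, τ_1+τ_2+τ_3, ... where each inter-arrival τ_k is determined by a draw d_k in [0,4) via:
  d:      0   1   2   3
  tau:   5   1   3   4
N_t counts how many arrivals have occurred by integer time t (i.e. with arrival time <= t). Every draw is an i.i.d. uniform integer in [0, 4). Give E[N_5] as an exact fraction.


Inter-arrival values over d=0..3: [5, 1, 3, 4]
Each d has probability 1/4, so the pmf of τ is: f(1) = 1/4, f(3) = 1/4, f(4) = 1/4, f(5) = 1/4
Renewal equation for m(n) = E[N_n]: condition on τ_1 = k (if k <= n, one arrival plus a fresh copy on the remaining n−k steps): m(n) = F(n) + Σ_{k<=n} f(k)·m(n−k), where F(n) = P(τ <= n) and m(0) = 0
m(1) = F(1) = 1/4
m(2) = F(2) + f(1)·m(1) = 1/4 + 1/4·1/4 = 5/16
m(3) = F(3) + f(1)·m(2) = 1/2 + 1/4·5/16 = 37/64
m(4) = F(4) + f(1)·m(3) + f(3)·m(1) = 3/4 + 1/4·37/64 + 1/4·1/4 = 245/256
m(5) = F(5) + f(1)·m(4) + f(3)·m(2) + f(4)·m(1) = 1 + 1/4·245/256 + 1/4·5/16 + 1/4·1/4 = 1413/1024
E[N_5] = m(5) = 1413/1024

1413/1024


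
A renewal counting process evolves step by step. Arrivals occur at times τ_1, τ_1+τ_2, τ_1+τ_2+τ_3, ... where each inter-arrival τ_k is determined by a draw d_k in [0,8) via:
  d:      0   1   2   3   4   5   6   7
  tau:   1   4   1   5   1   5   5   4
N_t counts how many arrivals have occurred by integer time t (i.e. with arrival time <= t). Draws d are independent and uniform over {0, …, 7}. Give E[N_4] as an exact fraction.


3433/4096

Inter-arrival values over d=0..7: [1, 4, 1, 5, 1, 5, 5, 4]
Each d has probability 1/8, so the pmf of τ is: f(1) = 3/8, f(4) = 1/4, f(5) = 3/8
Renewal equation for m(n) = E[N_n]: condition on τ_1 = k (if k <= n, one arrival plus a fresh copy on the remaining n−k steps): m(n) = F(n) + Σ_{k<=n} f(k)·m(n−k), where F(n) = P(τ <= n) and m(0) = 0
m(1) = F(1) = 3/8
m(2) = F(2) + f(1)·m(1) = 3/8 + 3/8·3/8 = 33/64
m(3) = F(3) + f(1)·m(2) = 3/8 + 3/8·33/64 = 291/512
m(4) = F(4) + f(1)·m(3) = 5/8 + 3/8·291/512 = 3433/4096
E[N_4] = m(4) = 3433/4096


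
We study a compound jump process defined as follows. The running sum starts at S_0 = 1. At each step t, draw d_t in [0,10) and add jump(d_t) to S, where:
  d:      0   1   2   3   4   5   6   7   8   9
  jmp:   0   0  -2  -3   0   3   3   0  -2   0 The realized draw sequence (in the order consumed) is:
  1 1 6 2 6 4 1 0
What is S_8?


5

t=0: S=1, d=1, jump=0, S_1=1
t=1: S=1, d=1, jump=0, S_2=1
t=2: S=1, d=6, jump=3, S_3=4
t=3: S=4, d=2, jump=-2, S_4=2
t=4: S=2, d=6, jump=3, S_5=5
t=5: S=5, d=4, jump=0, S_6=5
t=6: S=5, d=1, jump=0, S_7=5
t=7: S=5, d=0, jump=0, S_8=5


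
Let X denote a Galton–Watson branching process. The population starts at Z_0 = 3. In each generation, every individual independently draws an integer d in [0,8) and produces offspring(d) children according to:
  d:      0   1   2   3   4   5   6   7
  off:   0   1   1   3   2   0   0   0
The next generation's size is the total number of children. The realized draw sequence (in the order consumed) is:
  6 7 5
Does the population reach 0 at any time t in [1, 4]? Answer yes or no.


yes

gen 0: Z_0=3, draws=[6, 7, 5], offspring=[0, 0, 0], Z_1=0
gen 1: Z_1=0, draws=[], offspring=[], Z_2=0
gen 2: Z_2=0, draws=[], offspring=[], Z_3=0
gen 3: Z_3=0, draws=[], offspring=[], Z_4=0


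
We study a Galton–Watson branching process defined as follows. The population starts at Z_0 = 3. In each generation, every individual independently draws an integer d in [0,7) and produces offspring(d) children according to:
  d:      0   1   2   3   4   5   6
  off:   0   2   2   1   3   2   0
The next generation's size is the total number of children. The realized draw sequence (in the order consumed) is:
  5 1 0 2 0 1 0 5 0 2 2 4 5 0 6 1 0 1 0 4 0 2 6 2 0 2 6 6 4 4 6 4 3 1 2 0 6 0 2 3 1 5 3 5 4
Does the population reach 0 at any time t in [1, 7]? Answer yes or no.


no

gen 0: Z_0=3, draws=[5, 1, 0], offspring=[2, 2, 0], Z_1=4
gen 1: Z_1=4, draws=[2, 0, 1, 0], offspring=[2, 0, 2, 0], Z_2=4
gen 2: Z_2=4, draws=[5, 0, 2, 2], offspring=[2, 0, 2, 2], Z_3=6
gen 3: Z_3=6, draws=[4, 5, 0, 6, 1, 0], offspring=[3, 2, 0, 0, 2, 0], Z_4=7
gen 4: Z_4=7, draws=[1, 0, 4, 0, 2, 6, 2], offspring=[2, 0, 3, 0, 2, 0, 2], Z_5=9
gen 5: Z_5=9, draws=[0, 2, 6, 6, 4, 4, 6, 4, 3], offspring=[0, 2, 0, 0, 3, 3, 0, 3, 1], Z_6=12
gen 6: Z_6=12, draws=[1, 2, 0, 6, 0, 2, 3, 1, 5, 3, 5, 4], offspring=[2, 2, 0, 0, 0, 2, 1, 2, 2, 1, 2, 3], Z_7=17


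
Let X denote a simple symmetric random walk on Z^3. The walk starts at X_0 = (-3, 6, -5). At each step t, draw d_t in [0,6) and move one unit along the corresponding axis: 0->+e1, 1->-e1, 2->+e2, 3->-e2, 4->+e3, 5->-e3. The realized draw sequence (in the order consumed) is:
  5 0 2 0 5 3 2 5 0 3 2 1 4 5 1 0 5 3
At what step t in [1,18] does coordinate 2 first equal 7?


t=0: X=(-3, 6, -5), d=5 → -e3, X_1=(-3, 6, -6)
t=1: X=(-3, 6, -6), d=0 → +e1, X_2=(-2, 6, -6)
t=2: X=(-2, 6, -6), d=2 → +e2, X_3=(-2, 7, -6)
t=3: X=(-2, 7, -6), d=0 → +e1, X_4=(-1, 7, -6)
t=4: X=(-1, 7, -6), d=5 → -e3, X_5=(-1, 7, -7)
t=5: X=(-1, 7, -7), d=3 → -e2, X_6=(-1, 6, -7)
t=6: X=(-1, 6, -7), d=2 → +e2, X_7=(-1, 7, -7)
t=7: X=(-1, 7, -7), d=5 → -e3, X_8=(-1, 7, -8)
t=8: X=(-1, 7, -8), d=0 → +e1, X_9=(0, 7, -8)
t=9: X=(0, 7, -8), d=3 → -e2, X_10=(0, 6, -8)
t=10: X=(0, 6, -8), d=2 → +e2, X_11=(0, 7, -8)
t=11: X=(0, 7, -8), d=1 → -e1, X_12=(-1, 7, -8)
t=12: X=(-1, 7, -8), d=4 → +e3, X_13=(-1, 7, -7)
t=13: X=(-1, 7, -7), d=5 → -e3, X_14=(-1, 7, -8)
t=14: X=(-1, 7, -8), d=1 → -e1, X_15=(-2, 7, -8)
t=15: X=(-2, 7, -8), d=0 → +e1, X_16=(-1, 7, -8)
t=16: X=(-1, 7, -8), d=5 → -e3, X_17=(-1, 7, -9)
t=17: X=(-1, 7, -9), d=3 → -e2, X_18=(-1, 6, -9)

3


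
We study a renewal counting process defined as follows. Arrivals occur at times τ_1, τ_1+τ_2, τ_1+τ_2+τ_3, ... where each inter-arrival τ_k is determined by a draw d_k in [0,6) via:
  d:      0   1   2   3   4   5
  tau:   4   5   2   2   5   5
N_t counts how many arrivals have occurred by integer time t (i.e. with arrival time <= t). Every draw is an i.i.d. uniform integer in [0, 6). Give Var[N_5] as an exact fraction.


8/81

Inter-arrival values over d=0..5: [4, 5, 2, 2, 5, 5]
Each d has probability 1/6, so the pmf of τ is: f(2) = 1/3, f(4) = 1/6, f(5) = 1/2
Let p_n(j) = P(N_n = j), with p_0 = [1]. Condition on τ_1: p_n(0) = P(τ > n), and for j >= 1, p_n(j) = Σ_{k<=n} f(k)·p_{n−k}(j−1)
p_1 = [1]  (j = 0)
p_2 = [2/3, 1/3]  (j = 0..1)
p_3 = [2/3, 1/3]  (j = 0..1)
p_4 = [1/2, 7/18, 1/9]  (j = 0..2)
p_5 = [0, 8/9, 1/9]  (j = 0..2)
E[N_5] = Σ j·p_5(j) = 10/9;  E[N_5²] = Σ j²·p_5(j) = 4/3
Var[N_5] = 4/3 − (10/9)² = 8/81


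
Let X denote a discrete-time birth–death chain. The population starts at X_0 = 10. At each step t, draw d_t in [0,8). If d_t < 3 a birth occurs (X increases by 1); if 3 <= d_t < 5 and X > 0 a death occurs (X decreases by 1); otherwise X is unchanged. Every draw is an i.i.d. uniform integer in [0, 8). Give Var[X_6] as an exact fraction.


117/32

X can drop by at most 1 per step and X_0 = 10 > T = 6, so X_t >= 10 − t >= 4 > 0 for every t <= 6: the floor at 0 (the 'and X > 0' condition) never binds. Hence X_6 = X_0 + Σ_{t<6} Y_t with i.i.d. increments Y_t = y(d_t) ∈ {+1, −1, 0}.
Outcome values over d=0..7: [1, 1, 1, -1, -1, 0, 0, 0]
Σy = 1, Σy² = 5, M = 8
μ = 1/8 = 1/8,  σ² = 5/8 − (1/8)² = 39/64
Independent increments: Var[X_6] = 6·σ² = 6·(39/64) = 117/32


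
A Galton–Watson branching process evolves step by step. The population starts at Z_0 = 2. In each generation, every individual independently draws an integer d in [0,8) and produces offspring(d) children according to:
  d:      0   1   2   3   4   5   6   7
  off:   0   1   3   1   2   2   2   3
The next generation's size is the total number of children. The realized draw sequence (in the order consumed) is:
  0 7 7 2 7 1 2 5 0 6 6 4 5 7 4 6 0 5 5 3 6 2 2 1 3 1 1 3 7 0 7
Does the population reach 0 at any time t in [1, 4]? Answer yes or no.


gen 0: Z_0=2, draws=[0, 7], offspring=[0, 3], Z_1=3
gen 1: Z_1=3, draws=[7, 2, 7], offspring=[3, 3, 3], Z_2=9
gen 2: Z_2=9, draws=[1, 2, 5, 0, 6, 6, 4, 5, 7], offspring=[1, 3, 2, 0, 2, 2, 2, 2, 3], Z_3=17
gen 3: Z_3=17, draws=[4, 6, 0, 5, 5, 3, 6, 2, 2, 1, 3, 1, 1, 3, 7, 0, 7], offspring=[2, 2, 0, 2, 2, 1, 2, 3, 3, 1, 1, 1, 1, 1, 3, 0, 3], Z_4=28

no


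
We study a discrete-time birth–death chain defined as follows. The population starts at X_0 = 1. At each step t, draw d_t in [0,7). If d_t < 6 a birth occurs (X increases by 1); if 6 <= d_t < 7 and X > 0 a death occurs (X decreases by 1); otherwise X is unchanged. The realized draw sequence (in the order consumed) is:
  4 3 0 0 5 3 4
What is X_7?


t=0: X=1, d=4 → birth, X_1=2
t=1: X=2, d=3 → birth, X_2=3
t=2: X=3, d=0 → birth, X_3=4
t=3: X=4, d=0 → birth, X_4=5
t=4: X=5, d=5 → birth, X_5=6
t=5: X=6, d=3 → birth, X_6=7
t=6: X=7, d=4 → birth, X_7=8

8


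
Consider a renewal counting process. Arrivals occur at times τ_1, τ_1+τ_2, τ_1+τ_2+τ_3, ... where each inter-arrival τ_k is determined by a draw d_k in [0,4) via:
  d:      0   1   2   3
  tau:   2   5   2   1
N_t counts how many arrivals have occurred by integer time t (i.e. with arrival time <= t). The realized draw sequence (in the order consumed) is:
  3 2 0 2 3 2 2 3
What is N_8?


draw d_1=3: τ_1=1, arrival time A_1=1
draw d_2=2: τ_2=2, arrival time A_2=3
draw d_3=0: τ_3=2, arrival time A_3=5
draw d_4=2: τ_4=2, arrival time A_4=7
draw d_5=3: τ_5=1, arrival time A_5=8
draw d_6=2: τ_6=2, arrival time A_6=10
draw d_7=2: τ_7=2, arrival time A_7=12
draw d_8=3: τ_8=1, arrival time A_8=13
N_t over t=0..8: 0:0 1:1 2:1 3:2 4:2 5:3 6:3 7:4 8:5

5


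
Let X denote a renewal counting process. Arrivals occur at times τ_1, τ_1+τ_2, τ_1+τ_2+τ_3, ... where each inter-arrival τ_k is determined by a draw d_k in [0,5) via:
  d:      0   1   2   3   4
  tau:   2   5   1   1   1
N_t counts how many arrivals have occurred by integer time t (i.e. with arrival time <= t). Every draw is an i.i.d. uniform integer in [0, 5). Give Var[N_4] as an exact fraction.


695624/390625

Inter-arrival values over d=0..4: [2, 5, 1, 1, 1]
Each d has probability 1/5, so the pmf of τ is: f(1) = 3/5, f(2) = 1/5, f(5) = 1/5
Let p_n(j) = P(N_n = j), with p_0 = [1]. Condition on τ_1: p_n(0) = P(τ > n), and for j >= 1, p_n(j) = Σ_{k<=n} f(k)·p_{n−k}(j−1)
p_1 = [2/5, 3/5]  (j = 0..1)
p_2 = [1/5, 11/25, 9/25]  (j = 0..2)
p_3 = [1/5, 1/5, 48/125, 27/125]  (j = 0..3)
p_4 = [1/5, 4/25, 26/125, 189/625, 81/625]  (j = 0..4)
E[N_4] = Σ j·p_4(j) = 1251/625;  E[N_4²] = Σ j²·p_4(j) = 3617/625
Var[N_4] = 3617/625 − (1251/625)² = 695624/390625


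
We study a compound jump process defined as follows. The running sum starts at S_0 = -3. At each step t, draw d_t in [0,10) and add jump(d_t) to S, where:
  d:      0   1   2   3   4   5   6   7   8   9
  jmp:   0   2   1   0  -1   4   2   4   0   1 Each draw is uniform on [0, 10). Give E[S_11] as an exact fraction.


113/10

Outcome values over d=0..9: [0, 2, 1, 0, -1, 4, 2, 4, 0, 1]
Σy = 13, Σy² = 43, M = 10
μ = 13/10 = 13/10,  σ² = 43/10 − (13/10)² = 261/100
E[S_11] = -3 + 11·(13/10) = 113/10


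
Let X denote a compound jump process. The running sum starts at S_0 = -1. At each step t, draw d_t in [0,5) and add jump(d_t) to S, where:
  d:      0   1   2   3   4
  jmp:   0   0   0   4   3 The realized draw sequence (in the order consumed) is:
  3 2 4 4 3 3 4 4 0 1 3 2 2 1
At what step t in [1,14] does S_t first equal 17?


t=0: S=-1, d=3, jump=4, S_1=3
t=1: S=3, d=2, jump=0, S_2=3
t=2: S=3, d=4, jump=3, S_3=6
t=3: S=6, d=4, jump=3, S_4=9
t=4: S=9, d=3, jump=4, S_5=13
t=5: S=13, d=3, jump=4, S_6=17
t=6: S=17, d=4, jump=3, S_7=20
t=7: S=20, d=4, jump=3, S_8=23
t=8: S=23, d=0, jump=0, S_9=23
t=9: S=23, d=1, jump=0, S_10=23
t=10: S=23, d=3, jump=4, S_11=27
t=11: S=27, d=2, jump=0, S_12=27
t=12: S=27, d=2, jump=0, S_13=27
t=13: S=27, d=1, jump=0, S_14=27

6


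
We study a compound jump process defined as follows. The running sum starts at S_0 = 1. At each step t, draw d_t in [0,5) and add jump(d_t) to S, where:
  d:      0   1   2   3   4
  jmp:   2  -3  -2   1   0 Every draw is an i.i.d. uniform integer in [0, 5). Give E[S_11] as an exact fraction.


-17/5

Outcome values over d=0..4: [2, -3, -2, 1, 0]
Σy = -2, Σy² = 18, M = 5
μ = -2/5 = -2/5,  σ² = 18/5 − (-2/5)² = 86/25
E[S_11] = 1 + 11·(-2/5) = -17/5


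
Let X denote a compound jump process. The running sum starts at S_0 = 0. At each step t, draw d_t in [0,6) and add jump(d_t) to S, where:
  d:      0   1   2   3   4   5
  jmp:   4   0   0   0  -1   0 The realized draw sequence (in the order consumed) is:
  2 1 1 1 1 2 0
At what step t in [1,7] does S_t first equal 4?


7

t=0: S=0, d=2, jump=0, S_1=0
t=1: S=0, d=1, jump=0, S_2=0
t=2: S=0, d=1, jump=0, S_3=0
t=3: S=0, d=1, jump=0, S_4=0
t=4: S=0, d=1, jump=0, S_5=0
t=5: S=0, d=2, jump=0, S_6=0
t=6: S=0, d=0, jump=4, S_7=4


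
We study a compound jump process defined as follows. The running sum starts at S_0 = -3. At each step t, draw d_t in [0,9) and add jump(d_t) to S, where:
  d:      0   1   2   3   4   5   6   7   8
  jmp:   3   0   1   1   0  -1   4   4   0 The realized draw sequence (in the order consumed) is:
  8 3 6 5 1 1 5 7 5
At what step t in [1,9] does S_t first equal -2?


t=0: S=-3, d=8, jump=0, S_1=-3
t=1: S=-3, d=3, jump=1, S_2=-2
t=2: S=-2, d=6, jump=4, S_3=2
t=3: S=2, d=5, jump=-1, S_4=1
t=4: S=1, d=1, jump=0, S_5=1
t=5: S=1, d=1, jump=0, S_6=1
t=6: S=1, d=5, jump=-1, S_7=0
t=7: S=0, d=7, jump=4, S_8=4
t=8: S=4, d=5, jump=-1, S_9=3

2


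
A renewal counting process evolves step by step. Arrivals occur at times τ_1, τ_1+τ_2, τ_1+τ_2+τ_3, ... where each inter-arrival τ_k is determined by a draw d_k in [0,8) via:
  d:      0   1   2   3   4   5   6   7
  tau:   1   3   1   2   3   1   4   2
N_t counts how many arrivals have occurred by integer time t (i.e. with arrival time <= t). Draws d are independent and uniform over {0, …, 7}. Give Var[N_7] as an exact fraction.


Inter-arrival values over d=0..7: [1, 3, 1, 2, 3, 1, 4, 2]
Each d has probability 1/8, so the pmf of τ is: f(1) = 3/8, f(2) = 1/4, f(3) = 1/4, f(4) = 1/8
Let p_n(j) = P(N_n = j), with p_0 = [1]. Condition on τ_1: p_n(0) = P(τ > n), and for j >= 1, p_n(j) = Σ_{k<=n} f(k)·p_{n−k}(j−1)
p_1 = [5/8, 3/8]  (j = 0..1)
p_2 = [3/8, 31/64, 9/64]  (j = 0..2)
p_3 = [1/8, 35/64, 141/512, 27/512]  (j = 0..3)
p_4 = [0, 27/64, 215/512, 567/4096, 81/4096]  (j = 0..4)
p_5 = [0, 13/64, 237/512, 1071/4096, 2133/32768, 243/32768]  (j = 0..5)
p_6 = [0, 5/64, 97/256, 1495/4096, 4779/32768, 7695/262144, 729/262144]  (j = 0..6)
p_7 = [0, 1/64, 65/256, 1627/4096, 7977/32768, 19899/262144, 26973/2097152, 2187/2097152]  (j = 0..7)
E[N_7] = Σ j·p_7(j) = 6612019/2097152;  E[N_7²] = Σ j²·p_7(j) = 22886343/2097152
Var[N_7] = 22886343/2097152 − (6612019/2097152)² = 4277344738775/4398046511104

4277344738775/4398046511104


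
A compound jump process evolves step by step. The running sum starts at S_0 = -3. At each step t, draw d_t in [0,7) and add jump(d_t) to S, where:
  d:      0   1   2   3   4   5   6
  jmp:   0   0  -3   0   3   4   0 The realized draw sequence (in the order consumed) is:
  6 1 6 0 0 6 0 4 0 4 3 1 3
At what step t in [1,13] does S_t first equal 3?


10

t=0: S=-3, d=6, jump=0, S_1=-3
t=1: S=-3, d=1, jump=0, S_2=-3
t=2: S=-3, d=6, jump=0, S_3=-3
t=3: S=-3, d=0, jump=0, S_4=-3
t=4: S=-3, d=0, jump=0, S_5=-3
t=5: S=-3, d=6, jump=0, S_6=-3
t=6: S=-3, d=0, jump=0, S_7=-3
t=7: S=-3, d=4, jump=3, S_8=0
t=8: S=0, d=0, jump=0, S_9=0
t=9: S=0, d=4, jump=3, S_10=3
t=10: S=3, d=3, jump=0, S_11=3
t=11: S=3, d=1, jump=0, S_12=3
t=12: S=3, d=3, jump=0, S_13=3


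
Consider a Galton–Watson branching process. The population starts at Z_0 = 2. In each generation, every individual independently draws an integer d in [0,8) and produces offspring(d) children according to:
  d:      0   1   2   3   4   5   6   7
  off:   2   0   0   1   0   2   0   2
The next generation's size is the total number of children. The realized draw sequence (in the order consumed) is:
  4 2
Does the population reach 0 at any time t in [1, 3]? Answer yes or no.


gen 0: Z_0=2, draws=[4, 2], offspring=[0, 0], Z_1=0
gen 1: Z_1=0, draws=[], offspring=[], Z_2=0
gen 2: Z_2=0, draws=[], offspring=[], Z_3=0

yes


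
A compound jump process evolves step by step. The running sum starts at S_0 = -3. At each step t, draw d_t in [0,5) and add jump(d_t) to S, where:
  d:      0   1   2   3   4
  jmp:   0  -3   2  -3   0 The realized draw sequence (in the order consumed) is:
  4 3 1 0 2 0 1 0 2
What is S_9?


t=0: S=-3, d=4, jump=0, S_1=-3
t=1: S=-3, d=3, jump=-3, S_2=-6
t=2: S=-6, d=1, jump=-3, S_3=-9
t=3: S=-9, d=0, jump=0, S_4=-9
t=4: S=-9, d=2, jump=2, S_5=-7
t=5: S=-7, d=0, jump=0, S_6=-7
t=6: S=-7, d=1, jump=-3, S_7=-10
t=7: S=-10, d=0, jump=0, S_8=-10
t=8: S=-10, d=2, jump=2, S_9=-8

-8


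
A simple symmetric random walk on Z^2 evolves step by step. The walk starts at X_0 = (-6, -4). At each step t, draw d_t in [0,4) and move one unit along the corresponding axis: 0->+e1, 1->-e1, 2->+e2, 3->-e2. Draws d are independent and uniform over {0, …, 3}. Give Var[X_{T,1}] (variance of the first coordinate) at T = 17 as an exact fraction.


17/2

Outcome values over d=0..3: [1, -1, 0, 0]
Σy = 0, Σy² = 2, M = 4
μ = 0/4 = 0,  σ² = 2/4 − (0)² = 1/2
Independent increments: Var[X_17] = 17·σ² = 17·(1/2) = 17/2


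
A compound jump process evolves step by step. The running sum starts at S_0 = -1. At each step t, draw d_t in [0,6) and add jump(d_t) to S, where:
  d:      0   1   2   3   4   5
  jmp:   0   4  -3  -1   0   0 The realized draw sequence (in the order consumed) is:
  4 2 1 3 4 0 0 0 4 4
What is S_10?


t=0: S=-1, d=4, jump=0, S_1=-1
t=1: S=-1, d=2, jump=-3, S_2=-4
t=2: S=-4, d=1, jump=4, S_3=0
t=3: S=0, d=3, jump=-1, S_4=-1
t=4: S=-1, d=4, jump=0, S_5=-1
t=5: S=-1, d=0, jump=0, S_6=-1
t=6: S=-1, d=0, jump=0, S_7=-1
t=7: S=-1, d=0, jump=0, S_8=-1
t=8: S=-1, d=4, jump=0, S_9=-1
t=9: S=-1, d=4, jump=0, S_10=-1

-1


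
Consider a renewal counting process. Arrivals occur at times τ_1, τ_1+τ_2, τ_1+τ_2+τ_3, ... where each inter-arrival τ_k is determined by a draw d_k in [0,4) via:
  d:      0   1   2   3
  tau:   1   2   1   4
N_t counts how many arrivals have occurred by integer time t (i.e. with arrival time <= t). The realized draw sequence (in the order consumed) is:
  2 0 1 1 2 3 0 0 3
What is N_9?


5

draw d_1=2: τ_1=1, arrival time A_1=1
draw d_2=0: τ_2=1, arrival time A_2=2
draw d_3=1: τ_3=2, arrival time A_3=4
draw d_4=1: τ_4=2, arrival time A_4=6
draw d_5=2: τ_5=1, arrival time A_5=7
draw d_6=3: τ_6=4, arrival time A_6=11
draw d_7=0: τ_7=1, arrival time A_7=12
draw d_8=0: τ_8=1, arrival time A_8=13
draw d_9=3: τ_9=4, arrival time A_9=17
N_t over t=0..9: 0:0 1:1 2:2 3:2 4:3 5:3 6:4 7:5 8:5 9:5


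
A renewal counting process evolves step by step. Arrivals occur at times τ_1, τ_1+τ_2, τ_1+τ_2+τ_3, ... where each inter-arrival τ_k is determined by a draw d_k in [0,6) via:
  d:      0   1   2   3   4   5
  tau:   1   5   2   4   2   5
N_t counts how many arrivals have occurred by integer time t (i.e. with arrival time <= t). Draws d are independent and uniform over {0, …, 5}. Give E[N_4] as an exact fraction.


Inter-arrival values over d=0..5: [1, 5, 2, 4, 2, 5]
Each d has probability 1/6, so the pmf of τ is: f(1) = 1/6, f(2) = 1/3, f(4) = 1/6, f(5) = 1/3
Renewal equation for m(n) = E[N_n]: condition on τ_1 = k (if k <= n, one arrival plus a fresh copy on the remaining n−k steps): m(n) = F(n) + Σ_{k<=n} f(k)·m(n−k), where F(n) = P(τ <= n) and m(0) = 0
m(1) = F(1) = 1/6
m(2) = F(2) + f(1)·m(1) = 1/2 + 1/6·1/6 = 19/36
m(3) = F(3) + f(1)·m(2) + f(2)·m(1) = 1/2 + 1/6·19/36 + 1/3·1/6 = 139/216
m(4) = F(4) + f(1)·m(3) + f(2)·m(2) = 2/3 + 1/6·139/216 + 1/3·19/36 = 1231/1296
E[N_4] = m(4) = 1231/1296

1231/1296


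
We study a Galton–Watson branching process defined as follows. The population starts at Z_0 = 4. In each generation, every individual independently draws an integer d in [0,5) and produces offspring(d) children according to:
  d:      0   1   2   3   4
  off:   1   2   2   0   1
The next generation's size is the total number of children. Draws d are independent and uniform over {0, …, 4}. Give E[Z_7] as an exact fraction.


Outcome values over d=0..4: [1, 2, 2, 0, 1]
Σy = 6, Σy² = 10, M = 5
μ = 6/5 = 6/5,  σ² = 10/5 − (6/5)² = 14/25
E[Z_0] = 4
E[Z_1] = 6/5·E[Z_0] = 24/5
E[Z_2] = 6/5·E[Z_1] = 144/25
E[Z_3] = 6/5·E[Z_2] = 864/125
E[Z_4] = 6/5·E[Z_3] = 5184/625
E[Z_5] = 6/5·E[Z_4] = 31104/3125
E[Z_6] = 6/5·E[Z_5] = 186624/15625
E[Z_7] = 6/5·E[Z_6] = 1119744/78125

1119744/78125


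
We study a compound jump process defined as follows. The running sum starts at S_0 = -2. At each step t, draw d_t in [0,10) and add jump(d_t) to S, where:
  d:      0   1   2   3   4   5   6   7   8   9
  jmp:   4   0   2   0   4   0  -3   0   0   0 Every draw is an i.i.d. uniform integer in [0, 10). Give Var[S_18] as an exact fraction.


3609/50

Outcome values over d=0..9: [4, 0, 2, 0, 4, 0, -3, 0, 0, 0]
Σy = 7, Σy² = 45, M = 10
μ = 7/10 = 7/10,  σ² = 45/10 − (7/10)² = 401/100
Independent increments: Var[S_18] = 18·σ² = 18·(401/100) = 3609/50


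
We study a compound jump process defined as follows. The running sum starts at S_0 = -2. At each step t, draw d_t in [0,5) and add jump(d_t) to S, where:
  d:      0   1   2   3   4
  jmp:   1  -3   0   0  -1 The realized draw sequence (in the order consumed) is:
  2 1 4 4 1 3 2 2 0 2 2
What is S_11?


-9

t=0: S=-2, d=2, jump=0, S_1=-2
t=1: S=-2, d=1, jump=-3, S_2=-5
t=2: S=-5, d=4, jump=-1, S_3=-6
t=3: S=-6, d=4, jump=-1, S_4=-7
t=4: S=-7, d=1, jump=-3, S_5=-10
t=5: S=-10, d=3, jump=0, S_6=-10
t=6: S=-10, d=2, jump=0, S_7=-10
t=7: S=-10, d=2, jump=0, S_8=-10
t=8: S=-10, d=0, jump=1, S_9=-9
t=9: S=-9, d=2, jump=0, S_10=-9
t=10: S=-9, d=2, jump=0, S_11=-9


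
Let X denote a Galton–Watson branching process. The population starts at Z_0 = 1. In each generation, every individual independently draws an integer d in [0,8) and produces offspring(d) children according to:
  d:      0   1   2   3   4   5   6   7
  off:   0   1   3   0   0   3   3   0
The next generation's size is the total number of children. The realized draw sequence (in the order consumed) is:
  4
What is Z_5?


0

gen 0: Z_0=1, draws=[4], offspring=[0], Z_1=0
gen 1: Z_1=0, draws=[], offspring=[], Z_2=0
gen 2: Z_2=0, draws=[], offspring=[], Z_3=0
gen 3: Z_3=0, draws=[], offspring=[], Z_4=0
gen 4: Z_4=0, draws=[], offspring=[], Z_5=0


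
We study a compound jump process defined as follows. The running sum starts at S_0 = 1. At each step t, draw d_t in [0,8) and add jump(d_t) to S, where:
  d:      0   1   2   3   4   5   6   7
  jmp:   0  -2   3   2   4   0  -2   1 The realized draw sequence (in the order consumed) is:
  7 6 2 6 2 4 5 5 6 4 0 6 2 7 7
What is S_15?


13

t=0: S=1, d=7, jump=1, S_1=2
t=1: S=2, d=6, jump=-2, S_2=0
t=2: S=0, d=2, jump=3, S_3=3
t=3: S=3, d=6, jump=-2, S_4=1
t=4: S=1, d=2, jump=3, S_5=4
t=5: S=4, d=4, jump=4, S_6=8
t=6: S=8, d=5, jump=0, S_7=8
t=7: S=8, d=5, jump=0, S_8=8
t=8: S=8, d=6, jump=-2, S_9=6
t=9: S=6, d=4, jump=4, S_10=10
t=10: S=10, d=0, jump=0, S_11=10
t=11: S=10, d=6, jump=-2, S_12=8
t=12: S=8, d=2, jump=3, S_13=11
t=13: S=11, d=7, jump=1, S_14=12
t=14: S=12, d=7, jump=1, S_15=13


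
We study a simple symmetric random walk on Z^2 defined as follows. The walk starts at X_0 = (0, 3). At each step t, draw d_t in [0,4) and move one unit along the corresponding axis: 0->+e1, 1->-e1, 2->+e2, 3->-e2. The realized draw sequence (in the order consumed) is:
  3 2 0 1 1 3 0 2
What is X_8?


(0, 3)

t=0: X=(0, 3), d=3 → -e2, X_1=(0, 2)
t=1: X=(0, 2), d=2 → +e2, X_2=(0, 3)
t=2: X=(0, 3), d=0 → +e1, X_3=(1, 3)
t=3: X=(1, 3), d=1 → -e1, X_4=(0, 3)
t=4: X=(0, 3), d=1 → -e1, X_5=(-1, 3)
t=5: X=(-1, 3), d=3 → -e2, X_6=(-1, 2)
t=6: X=(-1, 2), d=0 → +e1, X_7=(0, 2)
t=7: X=(0, 2), d=2 → +e2, X_8=(0, 3)


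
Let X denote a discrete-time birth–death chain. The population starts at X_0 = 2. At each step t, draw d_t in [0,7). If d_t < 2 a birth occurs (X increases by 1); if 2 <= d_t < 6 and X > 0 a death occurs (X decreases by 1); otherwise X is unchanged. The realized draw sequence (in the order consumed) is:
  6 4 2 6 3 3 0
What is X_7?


1

t=0: X=2, d=6 → hold, X_1=2
t=1: X=2, d=4 → death, X_2=1
t=2: X=1, d=2 → death, X_3=0
t=3: X=0, d=6 → hold, X_4=0
t=4: X=0, d=3 → hold, X_5=0
t=5: X=0, d=3 → hold, X_6=0
t=6: X=0, d=0 → birth, X_7=1


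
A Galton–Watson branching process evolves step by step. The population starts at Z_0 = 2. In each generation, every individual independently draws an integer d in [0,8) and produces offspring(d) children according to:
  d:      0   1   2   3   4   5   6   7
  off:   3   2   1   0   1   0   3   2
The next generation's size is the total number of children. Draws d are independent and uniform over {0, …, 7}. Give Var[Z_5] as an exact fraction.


Outcome values over d=0..7: [3, 2, 1, 0, 1, 0, 3, 2]
Σy = 12, Σy² = 28, M = 8
μ = 12/8 = 3/2,  σ² = 28/8 − (3/2)² = 5/4
V_0 = 0, E_0 = 2
V_1 = 5/4·E_0 + (3/2)²·V_0 = 5/2;  E_1 = 3
V_2 = 5/4·E_1 + (3/2)²·V_1 = 75/8;  E_2 = 9/2
V_3 = 5/4·E_2 + (3/2)²·V_2 = 855/32;  E_3 = 27/4
V_4 = 5/4·E_3 + (3/2)²·V_3 = 8775/128;  E_4 = 81/8
V_5 = 5/4·E_4 + (3/2)²·V_4 = 85455/512;  E_5 = 243/16

85455/512


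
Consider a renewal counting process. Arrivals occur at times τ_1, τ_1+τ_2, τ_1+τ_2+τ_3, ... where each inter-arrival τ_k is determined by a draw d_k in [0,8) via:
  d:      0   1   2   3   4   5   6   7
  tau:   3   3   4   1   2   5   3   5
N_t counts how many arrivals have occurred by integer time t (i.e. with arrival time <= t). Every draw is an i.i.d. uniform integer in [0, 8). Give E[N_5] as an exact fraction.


Inter-arrival values over d=0..7: [3, 3, 4, 1, 2, 5, 3, 5]
Each d has probability 1/8, so the pmf of τ is: f(1) = 1/8, f(2) = 1/8, f(3) = 3/8, f(4) = 1/8, f(5) = 1/4
Renewal equation for m(n) = E[N_n]: condition on τ_1 = k (if k <= n, one arrival plus a fresh copy on the remaining n−k steps): m(n) = F(n) + Σ_{k<=n} f(k)·m(n−k), where F(n) = P(τ <= n) and m(0) = 0
m(1) = F(1) = 1/8
m(2) = F(2) + f(1)·m(1) = 1/4 + 1/8·1/8 = 17/64
m(3) = F(3) + f(1)·m(2) + f(2)·m(1) = 5/8 + 1/8·17/64 + 1/8·1/8 = 345/512
m(4) = F(4) + f(1)·m(3) + f(2)·m(2) + f(3)·m(1) = 3/4 + 1/8·345/512 + 1/8·17/64 + 3/8·1/8 = 3745/4096
m(5) = F(5) + f(1)·m(4) + f(2)·m(3) + f(3)·m(2) + f(4)·m(1) = 1 + 1/8·3745/4096 + 1/8·345/512 + 3/8·17/64 + 1/8·1/8 = 43049/32768
E[N_5] = m(5) = 43049/32768

43049/32768


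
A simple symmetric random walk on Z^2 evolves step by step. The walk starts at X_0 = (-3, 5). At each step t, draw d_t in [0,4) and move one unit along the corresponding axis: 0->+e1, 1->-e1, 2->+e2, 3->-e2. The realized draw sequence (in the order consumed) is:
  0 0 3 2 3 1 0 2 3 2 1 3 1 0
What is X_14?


(-2, 4)

t=0: X=(-3, 5), d=0 → +e1, X_1=(-2, 5)
t=1: X=(-2, 5), d=0 → +e1, X_2=(-1, 5)
t=2: X=(-1, 5), d=3 → -e2, X_3=(-1, 4)
t=3: X=(-1, 4), d=2 → +e2, X_4=(-1, 5)
t=4: X=(-1, 5), d=3 → -e2, X_5=(-1, 4)
t=5: X=(-1, 4), d=1 → -e1, X_6=(-2, 4)
t=6: X=(-2, 4), d=0 → +e1, X_7=(-1, 4)
t=7: X=(-1, 4), d=2 → +e2, X_8=(-1, 5)
t=8: X=(-1, 5), d=3 → -e2, X_9=(-1, 4)
t=9: X=(-1, 4), d=2 → +e2, X_10=(-1, 5)
t=10: X=(-1, 5), d=1 → -e1, X_11=(-2, 5)
t=11: X=(-2, 5), d=3 → -e2, X_12=(-2, 4)
t=12: X=(-2, 4), d=1 → -e1, X_13=(-3, 4)
t=13: X=(-3, 4), d=0 → +e1, X_14=(-2, 4)


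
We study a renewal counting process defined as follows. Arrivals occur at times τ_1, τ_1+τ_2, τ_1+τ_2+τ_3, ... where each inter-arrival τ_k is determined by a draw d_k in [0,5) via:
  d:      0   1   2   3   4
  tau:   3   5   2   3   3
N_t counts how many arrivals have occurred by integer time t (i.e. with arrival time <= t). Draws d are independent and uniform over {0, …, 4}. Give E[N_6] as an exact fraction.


206/125

Inter-arrival values over d=0..4: [3, 5, 2, 3, 3]
Each d has probability 1/5, so the pmf of τ is: f(2) = 1/5, f(3) = 3/5, f(5) = 1/5
Renewal equation for m(n) = E[N_n]: condition on τ_1 = k (if k <= n, one arrival plus a fresh copy on the remaining n−k steps): m(n) = F(n) + Σ_{k<=n} f(k)·m(n−k), where F(n) = P(τ <= n) and m(0) = 0
m(1) = F(1) = 0
m(2) = F(2) = 1/5
m(3) = F(3) = 4/5
m(4) = F(4) + f(2)·m(2) = 4/5 + 1/5·1/5 = 21/25
m(5) = F(5) + f(2)·m(3) + f(3)·m(2) = 1 + 1/5·4/5 + 3/5·1/5 = 32/25
m(6) = F(6) + f(2)·m(4) + f(3)·m(3) = 1 + 1/5·21/25 + 3/5·4/5 = 206/125
E[N_6] = m(6) = 206/125


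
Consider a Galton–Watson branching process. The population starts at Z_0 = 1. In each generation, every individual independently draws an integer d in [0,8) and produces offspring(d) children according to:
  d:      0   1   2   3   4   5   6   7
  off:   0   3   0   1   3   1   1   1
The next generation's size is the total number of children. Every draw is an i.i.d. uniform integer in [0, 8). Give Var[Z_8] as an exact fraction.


482553984375/4294967296

Outcome values over d=0..7: [0, 3, 0, 1, 3, 1, 1, 1]
Σy = 10, Σy² = 22, M = 8
μ = 10/8 = 5/4,  σ² = 22/8 − (5/4)² = 19/16
V_0 = 0, E_0 = 1
V_1 = 19/16·E_0 + (5/4)²·V_0 = 19/16;  E_1 = 5/4
V_2 = 19/16·E_1 + (5/4)²·V_1 = 855/256;  E_2 = 25/16
V_3 = 19/16·E_2 + (5/4)²·V_2 = 28975/4096;  E_3 = 125/64
V_4 = 19/16·E_3 + (5/4)²·V_3 = 876375/65536;  E_4 = 625/256
V_5 = 19/16·E_4 + (5/4)²·V_4 = 24949375/1048576;  E_5 = 3125/1024
V_6 = 19/16·E_5 + (5/4)²·V_5 = 684534375/16777216;  E_6 = 15625/4096
V_7 = 19/16·E_6 + (5/4)²·V_6 = 18329359375/268435456;  E_7 = 78125/16384
V_8 = 19/16·E_7 + (5/4)²·V_7 = 482553984375/4294967296;  E_8 = 390625/65536


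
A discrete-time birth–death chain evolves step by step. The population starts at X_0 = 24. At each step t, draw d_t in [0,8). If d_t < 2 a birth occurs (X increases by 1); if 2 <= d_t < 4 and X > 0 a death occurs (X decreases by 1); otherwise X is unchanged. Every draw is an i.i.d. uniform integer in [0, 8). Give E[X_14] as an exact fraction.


24

X can drop by at most 1 per step and X_0 = 24 > T = 14, so X_t >= 24 − t >= 10 > 0 for every t <= 14: the floor at 0 (the 'and X > 0' condition) never binds. Hence X_14 = X_0 + Σ_{t<14} Y_t with i.i.d. increments Y_t = y(d_t) ∈ {+1, −1, 0}.
Outcome values over d=0..7: [1, 1, -1, -1, 0, 0, 0, 0]
Σy = 0, Σy² = 4, M = 8
μ = 0/8 = 0,  σ² = 4/8 − (0)² = 1/2
E[X_14] = 24 + 14·(0) = 24


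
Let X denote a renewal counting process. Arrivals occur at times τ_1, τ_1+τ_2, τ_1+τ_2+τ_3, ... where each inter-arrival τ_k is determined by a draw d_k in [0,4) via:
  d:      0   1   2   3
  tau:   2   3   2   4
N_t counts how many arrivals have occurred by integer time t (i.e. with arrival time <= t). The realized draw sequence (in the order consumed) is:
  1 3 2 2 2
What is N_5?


draw d_1=1: τ_1=3, arrival time A_1=3
draw d_2=3: τ_2=4, arrival time A_2=7
draw d_3=2: τ_3=2, arrival time A_3=9
draw d_4=2: τ_4=2, arrival time A_4=11
draw d_5=2: τ_5=2, arrival time A_5=13
N_t over t=0..5: 0:0 1:0 2:0 3:1 4:1 5:1

1


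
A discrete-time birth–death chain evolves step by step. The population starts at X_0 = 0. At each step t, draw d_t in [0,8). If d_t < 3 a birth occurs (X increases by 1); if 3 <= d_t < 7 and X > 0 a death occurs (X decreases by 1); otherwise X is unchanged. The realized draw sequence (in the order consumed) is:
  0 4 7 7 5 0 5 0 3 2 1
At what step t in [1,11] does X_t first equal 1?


1

t=0: X=0, d=0 → birth, X_1=1
t=1: X=1, d=4 → death, X_2=0
t=2: X=0, d=7 → hold, X_3=0
t=3: X=0, d=7 → hold, X_4=0
t=4: X=0, d=5 → hold, X_5=0
t=5: X=0, d=0 → birth, X_6=1
t=6: X=1, d=5 → death, X_7=0
t=7: X=0, d=0 → birth, X_8=1
t=8: X=1, d=3 → death, X_9=0
t=9: X=0, d=2 → birth, X_10=1
t=10: X=1, d=1 → birth, X_11=2


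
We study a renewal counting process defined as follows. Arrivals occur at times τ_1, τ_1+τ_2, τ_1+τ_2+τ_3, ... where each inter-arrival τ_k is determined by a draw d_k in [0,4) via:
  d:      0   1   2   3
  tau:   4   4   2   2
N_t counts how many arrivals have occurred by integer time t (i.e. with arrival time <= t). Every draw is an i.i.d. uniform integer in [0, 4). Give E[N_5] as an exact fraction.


Inter-arrival values over d=0..3: [4, 4, 2, 2]
Each d has probability 1/4, so the pmf of τ is: f(2) = 1/2, f(4) = 1/2
Renewal equation for m(n) = E[N_n]: condition on τ_1 = k (if k <= n, one arrival plus a fresh copy on the remaining n−k steps): m(n) = F(n) + Σ_{k<=n} f(k)·m(n−k), where F(n) = P(τ <= n) and m(0) = 0
m(1) = F(1) = 0
m(2) = F(2) = 1/2
m(3) = F(3) = 1/2
m(4) = F(4) + f(2)·m(2) = 1 + 1/2·1/2 = 5/4
m(5) = F(5) + f(2)·m(3) = 1 + 1/2·1/2 = 5/4
E[N_5] = m(5) = 5/4

5/4


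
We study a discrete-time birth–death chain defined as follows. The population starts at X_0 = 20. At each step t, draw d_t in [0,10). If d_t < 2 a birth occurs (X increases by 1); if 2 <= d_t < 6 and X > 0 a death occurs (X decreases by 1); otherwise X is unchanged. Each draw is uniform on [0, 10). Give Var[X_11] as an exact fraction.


154/25

X can drop by at most 1 per step and X_0 = 20 > T = 11, so X_t >= 20 − t >= 9 > 0 for every t <= 11: the floor at 0 (the 'and X > 0' condition) never binds. Hence X_11 = X_0 + Σ_{t<11} Y_t with i.i.d. increments Y_t = y(d_t) ∈ {+1, −1, 0}.
Outcome values over d=0..9: [1, 1, -1, -1, -1, -1, 0, 0, 0, 0]
Σy = -2, Σy² = 6, M = 10
μ = -2/10 = -1/5,  σ² = 6/10 − (-1/5)² = 14/25
Independent increments: Var[X_11] = 11·σ² = 11·(14/25) = 154/25
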